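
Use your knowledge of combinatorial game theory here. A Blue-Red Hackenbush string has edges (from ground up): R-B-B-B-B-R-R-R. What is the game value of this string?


Edges (from ground): R-B-B-B-B-R-R-R
By Berlekamp's sign-expansion rule, a Blue-Red Hackenbush stalk has the value of the surreal number whose sign sequence is the edge sequence with B -> + and R -> -.
Sign sequence: -++++---
Trace the sign expansion in the surreal number tree, starting from 0:
Edge 1: R (sign -) -> bounds (-inf, 0), value = -1
Edge 2: B (sign +) -> bounds (-1, 0), value = -1/2
Edge 3: B (sign +) -> bounds (-1/2, 0), value = -1/4
Edge 4: B (sign +) -> bounds (-1/4, 0), value = -1/8
Edge 5: B (sign +) -> bounds (-1/8, 0), value = -1/16
Edge 6: R (sign -) -> bounds (-1/8, -1/16), value = -3/32
Edge 7: R (sign -) -> bounds (-1/8, -3/32), value = -7/64
Edge 8: R (sign -) -> bounds (-1/8, -7/64), value = -15/128
Game value = -15/128

-15/128


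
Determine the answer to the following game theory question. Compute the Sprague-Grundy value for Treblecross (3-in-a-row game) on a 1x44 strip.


Treblecross: place X on empty cells; 3-in-a-row wins.
Playing within two cells of an existing X lets the opponent win at once, so sensible play treats the cells i-2..i+2 around each X as dead. The player left with no safe cell loses, so this is a normal-play take-away game on strips of safe cells.
Placing X at cell i (0-indexed) of a strip of k safe cells leaves independent strips of sizes max(0, i-2) and max(0, k-i-3). Hence G(k) = mex{ G(max(0,i-2)) XOR G(max(0,k-i-3)) : 0 <= i < k }, with G(0) = 0.
G(1): splits (0,0):0^0=0 -> mex({0}) = 1
G(2): splits (0,0):0^0=0 -> mex({0}) = 1
G(3): splits (0,0):0^0=0 -> mex({0}) = 1
G(4): splits (0,1):0^1=1 (0,0):0^0=0 -> mex({0, 1}) = 2
G(5): splits (0,2):0^1=1 (0,1):0^1=1 (0,0):0^0=0 -> mex({0, 1}) = 2
G(6) = mex({1}) = 0
G(7) = mex({0, 1, 2}) = 3
G(8) = mex({0, 1, 2}) = 3
G(9) = mex({0, 2}) = 1
G(10) = mex({0, 2, 3}) = 1
G(11) = mex({0, 3}) = 1
G(12) = mex({1, 3}) = 0
G(13) = mex({0, 1, 2, 3}) = 4
G(14) = mex({0, 1, 2}) = 3
G(15) = mex({0, 1, 2}) = 3
G(16) = mex({0, 1, 2, 4}) = 3
G(17) = mex({0, 1, 3, 4}) = 2
G(18) = mex({0, 1, 3, 4}) = 2
G(19) = mex({0, 1, 3, 5}) = 2
G(20) = mex({0, 1, 2, 3, 5}) = 4
G(21) = mex({0, 1, 2, 3, 5}) = 4
G(22) = mex({1, 2, 6}) = 0
G(23) = mex({0, 1, 2, 3, 4, 6}) = 5
G(24) = mex({0, 1, 2, 3, 4}) = 5
G(25) = mex({0, 1, 3, 4, 7}) = 2
G(26) = mex({0, 1, 3, 4, 5, 7}) = 2
G(27) = mex({0, 1, 3, 5}) = 2
G(28) = mex({0, 1, 2, 5}) = 3
G(29) = mex({0, 1, 2, 4, 5, 6}) = 3
G(30) = mex({1, 2, 4, 6}) = 0
G(31) = mex({0, 1, 2, 3, 4, 6}) = 5
G(32) = mex({1, 2, 3, 4, 7}) = 0
G(33) = mex({0, 3, 7}) = 1
G(34) = mex({0, 2, 3, 5, 7}) = 1
G(35) = mex({0, 2, 3, 5, 6}) = 1
G(36) = mex({0, 1, 2, 5, 6}) = 3
G(37) = mex({0, 1, 2, 4, 5, 6}) = 3
G(38) = mex({0, 1, 2, 4}) = 3
G(39) = mex({0, 1, 2, 3, 4, 7}) = 5
G(40) = mex({0, 1, 2, 3, 4, 5, 7}) = 6
G(41) = mex({0, 1, 2, 3, 5, 7}) = 4
G(42) = mex({0, 1, 2, 3, 5, 6, 7}) = 4
G(43) = mex({0, 2, 3, 5, 6}) = 1
G(44) = mex({1, 2, 3, 4, 5, 6}) = 0
Therefore G(44) = 0.

0


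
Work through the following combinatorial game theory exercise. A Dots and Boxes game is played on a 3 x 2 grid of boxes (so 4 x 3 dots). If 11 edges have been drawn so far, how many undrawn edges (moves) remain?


Grid: 3 x 2 boxes, i.e. 4 rows and 3 columns of dots.
Horizontal edges: (rows + 1) * cols = 4 * 2 = 8
Vertical edges: rows * (cols + 1) = 3 * 3 = 9
Total edges: 8 + 9 = 17
Edges drawn: 11
Remaining: 17 - 11 = 6

6


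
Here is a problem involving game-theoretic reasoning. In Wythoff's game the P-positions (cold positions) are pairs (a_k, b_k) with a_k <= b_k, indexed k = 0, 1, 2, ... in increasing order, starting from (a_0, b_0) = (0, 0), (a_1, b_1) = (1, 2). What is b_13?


By Wythoff's theorem, a_k = floor(k * phi) and b_k = floor(k * phi^2) = a_k + k, where phi = (1 + sqrt(5))/2 is the golden ratio.
phi = (1 + sqrt(5))/2 = 1.618034
phi^2 = phi + 1 = 2.618034
k = 13
k * phi^2 = 13 * 2.618034 = 34.034442
b_13 = floor(k * phi^2) = 34 (check: a_13 + k = 21 + 13 = 34)

34


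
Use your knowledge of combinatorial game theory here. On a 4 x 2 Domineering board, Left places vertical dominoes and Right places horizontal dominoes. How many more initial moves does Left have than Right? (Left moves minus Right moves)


Board is 4 x 2 (rows x cols).
Left (vertical) placements: (rows-1) * cols = 3 * 2 = 6
Right (horizontal) placements: rows * (cols-1) = 4 * 1 = 4
Advantage = Left - Right = 6 - 4 = 2

2


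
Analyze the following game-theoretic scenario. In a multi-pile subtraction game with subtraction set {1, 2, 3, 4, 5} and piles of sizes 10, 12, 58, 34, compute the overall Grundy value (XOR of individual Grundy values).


Subtraction set: {1, 2, 3, 4, 5}
For this subtraction set, G(n) = n mod 6 (period = max + 1 = 6).
Pile 1 (size 10): G(10) = 10 mod 6 = 4
Pile 2 (size 12): G(12) = 12 mod 6 = 0
Pile 3 (size 58): G(58) = 58 mod 6 = 4
Pile 4 (size 34): G(34) = 34 mod 6 = 4
Total Grundy value = XOR of all: 4 XOR 0 XOR 4 XOR 4 = 4

4


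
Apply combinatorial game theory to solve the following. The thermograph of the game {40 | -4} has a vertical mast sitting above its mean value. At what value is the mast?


Game = {40 | -4}, a switch {a | b} with numbers a > b.
Its thermograph has left wall a - t and right wall b + t, which meet at t = (a - b)/2, where both equal (a + b)/2. So the mast (mean value) is at (a + b)/2.
Mean = (40 + (-4))/2 = 36/2 = 18

18


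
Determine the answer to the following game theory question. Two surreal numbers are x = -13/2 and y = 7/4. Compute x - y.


x = -13/2, y = 7/4
Converting to common denominator: 4
x = -26/4, y = 7/4
x - y = -13/2 - 7/4 = -33/4

-33/4


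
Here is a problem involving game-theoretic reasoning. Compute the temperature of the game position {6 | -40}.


The game is {6 | -40}, a switch {a | b} with numbers a > b.
Cooling {a | b} by t gives {a - t | b + t}, which stops being hot when a - t = b + t, i.e. at t = (a - b)/2. So the temperature of a switch is (a - b)/2.
Temperature = (Left option - Right option) / 2
= (6 - (-40)) / 2
= 46 / 2
= 23

23


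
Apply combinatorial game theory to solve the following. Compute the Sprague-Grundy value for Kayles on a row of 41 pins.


Kayles: a move removes 1 or 2 adjacent pins from a contiguous row.
Removing pins from a row of k leaves two independent rows (a, b) with a + b = k - 1 (one pin) or a + b = k - 2 (two pins); an end removal gives a = 0.
By Sprague-Grundy, G(k) = mex{ G(a) XOR G(b) } over all these splits. G(0) = 0.
G(1): splits (0,0):0^0=0 -> mex({0}) = 1
G(2): splits (0,1):0^1=1 (0,0):0^0=0 -> mex({0, 1}) = 2
G(3): splits (0,2):0^2=2 (1,1):1^1=0 (0,1):0^1=1 -> mex({0, 1, 2}) = 3
G(4): splits (0,3):0^3=3 (1,2):1^2=3 (0,2):0^2=2 (1,1):1^1=0 -> mex({0, 2, 3}) = 1
G(5): splits (0,4):0^1=1 (1,3):1^3=2 (2,2):2^2=0 (0,3):0^3=3 (1,2):1^2=3 -> mex({0, 1, 2, 3}) = 4
G(6) = mex({0, 1, 2, 4}) = 3
G(7) = mex({0, 1, 3, 4, 5}) = 2
G(8) = mex({0, 2, 3, 5, 6}) = 1
G(9) = mex({0, 1, 2, 3, 6, 7}) = 4
G(10) = mex({0, 1, 3, 4, 5, 7}) = 2
G(11) = mex({0, 1, 2, 3, 4, 5}) = 6
G(12) = mex({0, 1, 2, 3, 5, 6, 7}) = 4
G(13) = mex({0, 2, 3, 4, 6, 7}) = 1
G(14) = mex({0, 1, 4, 5, 6, 7}) = 2
G(15) = mex({0, 1, 2, 3, 4, 5, 6}) = 7
G(16) = mex({0, 2, 3, 5, 6, 7}) = 1
G(17) = mex({0, 1, 2, 3, 5, 6, 7}) = 4
G(18) = mex({0, 1, 2, 4, 5, 6}) = 3
G(19) = mex({0, 1, 3, 4, 5, 7}) = 2
G(20) = mex({0, 2, 3, 4, 5, 6, 7}) = 1
G(21) = mex({0, 1, 2, 3, 5, 6, 7}) = 4
G(22) = mex({0, 1, 2, 3, 4, 5, 7}) = 6
G(23) = mex({0, 1, 2, 3, 4, 5, 6}) = 7
G(24) = mex({0, 1, 2, 3, 5, 6, 7}) = 4
G(25) = mex({0, 2, 3, 4, 6, 7}) = 1
G(26) = mex({0, 1, 3, 4, 5, 6, 7}) = 2
G(27) = mex({0, 1, 2, 3, 4, 5, 6, 7}) = 8
G(28) = mex({0, 1, 2, 3, 4, 6, 7, 8}) = 5
G(29) = mex({0, 1, 2, 3, 5, 6, 7, 8, 9}) = 4
G(30) = mex({0, 1, 2, 3, 4, 5, 6, 9, 10}) = 7
G(31) = mex({0, 1, 3, 4, 5, 7, 10, 11}) = 2
G(32) = mex({0, 2, 3, 4, 5, 6, 7, 9, 11}) = 1
G(33) = mex({0, 1, 2, 3, 4, 5, 6, 7, 9, 12}) = 8
G(34) = mex({0, 1, 2, 3, 4, 5, 7, 8, 11, 12}) = 6
G(35) = mex({0, 1, 2, 3, 4, 5, 6, 8, 9, 10, 11}) = 7
G(36) = mex({0, 1, 2, 3, 5, 6, 7, 9, 10}) = 4
G(37) = mex({0, 2, 3, 4, 6, 7, 9, 10, 11, 12}) = 1
G(38) = mex({0, 1, 3, 4, 5, 6, 7, 9, 10, 11, 12}) = 2
G(39) = mex({0, 1, 2, 4, 5, 6, 7, 9, 10, 12, 14}) = 3
G(40) = mex({0, 2, 3, 4, 6, 7, 11, 12, 14}) = 1
G(41) = mex({0, 1, 2, 3, 5, 6, 7, 9, 10, 11, 12}) = 4
Therefore G(41) = 4.

4


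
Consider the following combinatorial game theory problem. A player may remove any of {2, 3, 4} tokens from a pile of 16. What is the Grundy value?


The subtraction set is S = {2, 3, 4}.
G(k) = mex{ G(k - s) : s in S, s <= k }. We compute iteratively: G(0) = 0.
G(1) = mex({}) = 0
G(2) = mex({0}) = 1
G(3) = mex({0}) = 1
G(4) = mex({0, 1}) = 2
G(5) = mex({0, 1}) = 2
G(6) = mex({1, 2}) = 0
G(7) = mex({1, 2}) = 0
G(8) = mex({0, 2}) = 1
G(9) = mex({0, 2}) = 1
Observe that G(6)..G(9) = 0, 0, 1, 1 repeats G(0)..G(3) = 0, 0, 1, 1.
For k >= max(S) = 4, G(k) is determined by the previous 4 values G(k-4)..G(k-1); a window of 4 consecutive values has recurred shifted by 6, so by induction G(k + 6) = G(k) for all k >= 0: the sequence is periodic from the start with period 6.
One period: G(0..5) = 0, 0, 1, 1, 2, 2.
16 mod 6 = 4, so G(16) = G(4) = 2.

2


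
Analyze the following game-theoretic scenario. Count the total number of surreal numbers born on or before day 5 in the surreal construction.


Day 0: {|} = 0 is born. Count = 1.
Day n: the number of surreal numbers born by day n is 2^(n+1) - 1.
By day 0: 2^1 - 1 = 1
By day 1: 2^2 - 1 = 3
By day 2: 2^3 - 1 = 7
By day 3: 2^4 - 1 = 15
By day 4: 2^5 - 1 = 31
By day 5: 2^6 - 1 = 63
By day 5: 63 surreal numbers.

63


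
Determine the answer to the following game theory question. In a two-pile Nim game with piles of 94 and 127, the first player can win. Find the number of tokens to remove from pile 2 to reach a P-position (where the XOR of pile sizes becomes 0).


Piles: 94 and 127
Current XOR: 94 XOR 127 = 33 (non-zero, so this is an N-position).
To make the XOR zero, we need to find a move that balances the piles.
For pile 2 (size 127): target = 127 XOR 33 = 94
We reduce pile 2 from 127 to 94.
Tokens removed: 127 - 94 = 33
Verification: 94 XOR 94 = 0

33


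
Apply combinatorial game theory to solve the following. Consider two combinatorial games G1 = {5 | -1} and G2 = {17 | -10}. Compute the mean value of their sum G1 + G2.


G1 = {5 | -1}, G2 = {17 | -10}
Each is a switch {a | b} with numbers a > b; its mean value is (a + b)/2, and mean value is additive over game sums: m(G1 + G2) = m(G1) + m(G2).
Mean of G1 = (5 + (-1))/2 = 4/2 = 2
Mean of G2 = (17 + (-10))/2 = 7/2 = 7/2
Mean of G1 + G2 = 2 + 7/2 = 11/2

11/2


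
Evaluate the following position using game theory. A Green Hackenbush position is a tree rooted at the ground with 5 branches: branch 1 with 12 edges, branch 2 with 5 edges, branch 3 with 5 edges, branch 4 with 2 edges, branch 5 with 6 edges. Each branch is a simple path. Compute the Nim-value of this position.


The tree has 5 branches from the ground vertex.
In Green Hackenbush, the Nim-value of a simple path of length k is k.
Branch 1: length 12, Nim-value = 12
Branch 2: length 5, Nim-value = 5
Branch 3: length 5, Nim-value = 5
Branch 4: length 2, Nim-value = 2
Branch 5: length 6, Nim-value = 6
Total Nim-value = XOR of all branch values:
0 XOR 12 = 12
12 XOR 5 = 9
9 XOR 5 = 12
12 XOR 2 = 14
14 XOR 6 = 8
Nim-value of the tree = 8

8


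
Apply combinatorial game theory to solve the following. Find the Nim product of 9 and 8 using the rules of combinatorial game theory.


Nim multiplication is bilinear over XOR: (u XOR v) * w = (u*w) XOR (v*w).
So we split each operand into its bit components and XOR the pairwise Nim products.
9 = 1 + 8 (as XOR of powers of 2).
8 = 8 (as XOR of powers of 2).
Using the standard Nim-product table on single bits:
  2*2 = 3,   2*4 = 8,   2*8 = 12,
  4*4 = 6,   4*8 = 11,  8*8 = 13,
and  1*x = x (identity), k*l = l*k (commutative).
Pairwise Nim products:
  1 * 8 = 8
  8 * 8 = 13
XOR them: 8 XOR 13 = 5.
Result: 9 * 8 = 5 (in Nim).

5


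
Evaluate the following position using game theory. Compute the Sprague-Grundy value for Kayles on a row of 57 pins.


Kayles: a move removes 1 or 2 adjacent pins from a contiguous row.
Removing pins from a row of k leaves two independent rows (a, b) with a + b = k - 1 (one pin) or a + b = k - 2 (two pins); an end removal gives a = 0.
By Sprague-Grundy, G(k) = mex{ G(a) XOR G(b) } over all these splits. G(0) = 0.
G(1): splits (0,0):0^0=0 -> mex({0}) = 1
G(2): splits (0,1):0^1=1 (0,0):0^0=0 -> mex({0, 1}) = 2
G(3): splits (0,2):0^2=2 (1,1):1^1=0 (0,1):0^1=1 -> mex({0, 1, 2}) = 3
G(4): splits (0,3):0^3=3 (1,2):1^2=3 (0,2):0^2=2 (1,1):1^1=0 -> mex({0, 2, 3}) = 1
G(5): splits (0,4):0^1=1 (1,3):1^3=2 (2,2):2^2=0 (0,3):0^3=3 (1,2):1^2=3 -> mex({0, 1, 2, 3}) = 4
G(6) = mex({0, 1, 2, 4}) = 3
G(7) = mex({0, 1, 3, 4, 5}) = 2
G(8) = mex({0, 2, 3, 5, 6}) = 1
G(9) = mex({0, 1, 2, 3, 6, 7}) = 4
G(10) = mex({0, 1, 3, 4, 5, 7}) = 2
G(11) = mex({0, 1, 2, 3, 4, 5}) = 6
G(12) = mex({0, 1, 2, 3, 5, 6, 7}) = 4
G(13) = mex({0, 2, 3, 4, 6, 7}) = 1
G(14) = mex({0, 1, 4, 5, 6, 7}) = 2
G(15) = mex({0, 1, 2, 3, 4, 5, 6}) = 7
G(16) = mex({0, 2, 3, 5, 6, 7}) = 1
G(17) = mex({0, 1, 2, 3, 5, 6, 7}) = 4
G(18) = mex({0, 1, 2, 4, 5, 6}) = 3
G(19) = mex({0, 1, 3, 4, 5, 7}) = 2
G(20) = mex({0, 2, 3, 4, 5, 6, 7}) = 1
G(21) = mex({0, 1, 2, 3, 5, 6, 7}) = 4
G(22) = mex({0, 1, 2, 3, 4, 5, 7}) = 6
G(23) = mex({0, 1, 2, 3, 4, 5, 6}) = 7
G(24) = mex({0, 1, 2, 3, 5, 6, 7}) = 4
G(25) = mex({0, 2, 3, 4, 6, 7}) = 1
G(26) = mex({0, 1, 3, 4, 5, 6, 7}) = 2
G(27) = mex({0, 1, 2, 3, 4, 5, 6, 7}) = 8
G(28) = mex({0, 1, 2, 3, 4, 6, 7, 8}) = 5
G(29) = mex({0, 1, 2, 3, 5, 6, 7, 8, 9}) = 4
G(30) = mex({0, 1, 2, 3, 4, 5, 6, 9, 10}) = 7
G(31) = mex({0, 1, 3, 4, 5, 7, 10, 11}) = 2
G(32) = mex({0, 2, 3, 4, 5, 6, 7, 9, 11}) = 1
G(33) = mex({0, 1, 2, 3, 4, 5, 6, 7, 9, 12}) = 8
G(34) = mex({0, 1, 2, 3, 4, 5, 7, 8, 11, 12}) = 6
G(35) = mex({0, 1, 2, 3, 4, 5, 6, 8, 9, 10, 11}) = 7
G(36) = mex({0, 1, 2, 3, 5, 6, 7, 9, 10}) = 4
G(37) = mex({0, 2, 3, 4, 6, 7, 9, 10, 11, 12}) = 1
G(38) = mex({0, 1, 3, 4, 5, 6, 7, 9, 10, 11, 12}) = 2
G(39) = mex({0, 1, 2, 4, 5, 6, 7, 9, 10, 12, 14}) = 3
G(40) = mex({0, 2, 3, 4, 6, 7, 11, 12, 14}) = 1
G(41) = mex({0, 1, 2, 3, 5, 6, 7, 9, 10, 11, 12}) = 4
G(42) = mex({0, 1, 2, 3, 4, 5, 6, 9, 10}) = 7
G(43) = mex({0, 1, 3, 4, 5, 7, 9, 10, 12, 15}) = 2
G(44) = mex({0, 2, 3, 4, 5, 6, 7, 9, 10, 12, 15}) = 1
G(45) = mex({0, 1, 2, 3, 4, 5, 6, 7, 9, 10, 12, 14}) = 8
G(46) = mex({0, 1, 3, 4, 5, 7, 8, 11, 12, 14}) = 2
G(47) = mex({0, 1, 2, 3, 4, 5, 6, 8, 9, 10, 11, 12}) = 7
G(48) = mex({0, 1, 2, 3, 5, 6, 7, 9, 10}) = 4
G(49) = mex({0, 2, 3, 4, 6, 7, 9, 10, 11, 12, 15}) = 1
G(50) = mex({0, 1, 4, 5, 6, 7, 9, 11, 12, 14, 15}) = 2
G(51) = mex({0, 1, 2, 3, 4, 5, 6, 7, 9, 12, 14, 15}) = 8
G(52) = mex({0, 2, 3, 4, 5, 6, 7, 8, 11, 12, 15}) = 1
G(53) = mex({0, 1, 2, 3, 5, 6, 7, 8, 9, 10, 11, 12}) = 4
G(54) = mex({0, 1, 2, 3, 4, 5, 6, 9, 10}) = 7
G(55) = mex({0, 1, 3, 4, 5, 7, 9, 10, 11, 12}) = 2
G(56) = mex({0, 2, 3, 4, 5, 6, 7, 9, 10, 11, 12, 13, 14}) = 1
G(57) = mex({0, 1, 2, 3, 5, 6, 7, 9, 10, 12, 13, 14, 15}) = 4
Therefore G(57) = 4.

4


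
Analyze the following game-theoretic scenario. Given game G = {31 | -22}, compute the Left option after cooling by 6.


Original game: {31 | -22} (a switch {a | b} with a > b).
Cooling by t (for t below the temperature (a - b)/2 = 53/2) taxes each move by t: {a | b} cooled by t is {a - t | b + t}.
Cooling amount: t = 6
Cooled Left option: 31 - 6 = 25
Cooled Right option: -22 + 6 = -16
Cooled game: {25 | -16}
Left option = 25

25


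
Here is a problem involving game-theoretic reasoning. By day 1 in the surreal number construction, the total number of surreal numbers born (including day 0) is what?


Day 0: {|} = 0 is born. Count = 1.
Day n: the number of surreal numbers born by day n is 2^(n+1) - 1.
By day 0: 2^1 - 1 = 1
By day 1: 2^2 - 1 = 3
By day 1: 3 surreal numbers.

3


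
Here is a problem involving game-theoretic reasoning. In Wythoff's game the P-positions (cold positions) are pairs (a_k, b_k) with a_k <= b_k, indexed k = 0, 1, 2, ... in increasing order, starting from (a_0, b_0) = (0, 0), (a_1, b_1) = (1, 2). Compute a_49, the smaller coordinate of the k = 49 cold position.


By Wythoff's theorem, a_k = floor(k * phi) and b_k = floor(k * phi^2) = a_k + k, where phi = (1 + sqrt(5))/2 is the golden ratio.
phi = (1 + sqrt(5))/2 = 1.618034
k = 49
k * phi = 49 * 1.618034 = 79.283665
a_49 = floor(k * phi) = 79

79


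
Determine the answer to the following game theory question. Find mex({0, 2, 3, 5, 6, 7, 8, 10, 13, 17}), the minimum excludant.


Set = {0, 2, 3, 5, 6, 7, 8, 10, 13, 17}
0 is in the set.
1 is NOT in the set. This is the mex.
mex = 1

1


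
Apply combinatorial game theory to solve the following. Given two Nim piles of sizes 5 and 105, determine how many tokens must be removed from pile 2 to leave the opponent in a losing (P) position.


Piles: 5 and 105
Current XOR: 5 XOR 105 = 108 (non-zero, so this is an N-position).
To make the XOR zero, we need to find a move that balances the piles.
For pile 2 (size 105): target = 105 XOR 108 = 5
We reduce pile 2 from 105 to 5.
Tokens removed: 105 - 5 = 100
Verification: 5 XOR 5 = 0

100


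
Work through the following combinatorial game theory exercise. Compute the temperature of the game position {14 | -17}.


The game is {14 | -17}, a switch {a | b} with numbers a > b.
Cooling {a | b} by t gives {a - t | b + t}, which stops being hot when a - t = b + t, i.e. at t = (a - b)/2. So the temperature of a switch is (a - b)/2.
Temperature = (Left option - Right option) / 2
= (14 - (-17)) / 2
= 31 / 2
= 31/2

31/2


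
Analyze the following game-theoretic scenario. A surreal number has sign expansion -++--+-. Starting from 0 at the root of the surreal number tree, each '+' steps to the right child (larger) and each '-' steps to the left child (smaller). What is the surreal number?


Sign expansion: -++--+-
Rule: track bounds (lo, hi), initially (-inf, +inf). On '+', the current value becomes lo and we move to the simplest number in (value, hi): value + 1 if hi = +inf, otherwise the midpoint (value + hi)/2. On '-', the current value becomes hi and we move to value - 1 if lo = -inf, otherwise the midpoint (lo + value)/2.
Start at 0.
Step 1: sign = -, move left. Bounds: (-inf, 0). Value = -1
Step 2: sign = +, move right. Bounds: (-1, 0). Value = -1/2
Step 3: sign = +, move right. Bounds: (-1/2, 0). Value = -1/4
Step 4: sign = -, move left. Bounds: (-1/2, -1/4). Value = -3/8
Step 5: sign = -, move left. Bounds: (-1/2, -3/8). Value = -7/16
Step 6: sign = +, move right. Bounds: (-7/16, -3/8). Value = -13/32
Step 7: sign = -, move left. Bounds: (-7/16, -13/32). Value = -27/64
The surreal number with sign expansion -++--+- is -27/64.

-27/64


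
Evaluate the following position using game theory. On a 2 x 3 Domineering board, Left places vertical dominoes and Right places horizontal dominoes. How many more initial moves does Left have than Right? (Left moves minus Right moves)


Board is 2 x 3 (rows x cols).
Left (vertical) placements: (rows-1) * cols = 1 * 3 = 3
Right (horizontal) placements: rows * (cols-1) = 2 * 2 = 4
Advantage = Left - Right = 3 - 4 = -1

-1


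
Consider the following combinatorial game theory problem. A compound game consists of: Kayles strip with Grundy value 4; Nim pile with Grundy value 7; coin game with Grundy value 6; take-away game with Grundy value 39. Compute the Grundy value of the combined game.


By the Sprague-Grundy theorem, the Grundy value of a sum of games is the XOR of individual Grundy values.
Kayles strip: Grundy value = 4. Running XOR: 0 XOR 4 = 4
Nim pile: Grundy value = 7. Running XOR: 4 XOR 7 = 3
coin game: Grundy value = 6. Running XOR: 3 XOR 6 = 5
take-away game: Grundy value = 39. Running XOR: 5 XOR 39 = 34
The combined Grundy value is 34.

34


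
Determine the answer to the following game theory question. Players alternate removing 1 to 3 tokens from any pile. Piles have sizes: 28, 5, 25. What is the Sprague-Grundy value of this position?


Subtraction set: {1, 2, 3}
For this subtraction set, G(n) = n mod 4 (period = max + 1 = 4).
Pile 1 (size 28): G(28) = 28 mod 4 = 0
Pile 2 (size 5): G(5) = 5 mod 4 = 1
Pile 3 (size 25): G(25) = 25 mod 4 = 1
Total Grundy value = XOR of all: 0 XOR 1 XOR 1 = 0

0


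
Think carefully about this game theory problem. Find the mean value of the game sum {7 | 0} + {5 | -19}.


G1 = {7 | 0}, G2 = {5 | -19}
Each is a switch {a | b} with numbers a > b; its mean value is (a + b)/2, and mean value is additive over game sums: m(G1 + G2) = m(G1) + m(G2).
Mean of G1 = (7 + (0))/2 = 7/2 = 7/2
Mean of G2 = (5 + (-19))/2 = -14/2 = -7
Mean of G1 + G2 = 7/2 + -7 = -7/2

-7/2


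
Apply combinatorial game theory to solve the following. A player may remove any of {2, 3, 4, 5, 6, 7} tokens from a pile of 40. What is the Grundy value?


The subtraction set is S = {2, 3, 4, 5, 6, 7}.
G(k) = mex{ G(k - s) : s in S, s <= k }. We compute iteratively: G(0) = 0.
G(1) = mex({}) = 0
G(2) = mex({0}) = 1
G(3) = mex({0}) = 1
G(4) = mex({0, 1}) = 2
G(5) = mex({0, 1}) = 2
G(6) = mex({0, 1, 2}) = 3
G(7) = mex({0, 1, 2}) = 3
G(8) = mex({0, 1, 2, 3}) = 4
G(9) = mex({1, 2, 3}) = 0
G(10) = mex({1, 2, 3, 4}) = 0
G(11) = mex({0, 2, 3, 4}) = 1
G(12) = mex({0, 2, 3, 4}) = 1
G(13) = mex({0, 1, 3, 4}) = 2
G(14) = mex({0, 1, 3, 4}) = 2
G(15) = mex({0, 1, 2, 4}) = 3
Observe that G(9)..G(15) = 0, 0, 1, 1, 2, 2, 3 repeats G(0)..G(6) = 0, 0, 1, 1, 2, 2, 3.
For k >= max(S) = 7, G(k) is determined by the previous 7 values G(k-7)..G(k-1); a window of 7 consecutive values has recurred shifted by 9, so by induction G(k + 9) = G(k) for all k >= 0: the sequence is periodic from the start with period 9.
One period: G(0..8) = 0, 0, 1, 1, 2, 2, 3, 3, 4.
40 mod 9 = 4, so G(40) = G(4) = 2.

2


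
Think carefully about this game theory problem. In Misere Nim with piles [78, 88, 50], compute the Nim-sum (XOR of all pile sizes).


We need the XOR (exclusive or) of all pile sizes.
After XOR-ing pile 1 (size 78): 0 XOR 78 = 78
After XOR-ing pile 2 (size 88): 78 XOR 88 = 22
After XOR-ing pile 3 (size 50): 22 XOR 50 = 36
The Nim-value of this position is 36.

36


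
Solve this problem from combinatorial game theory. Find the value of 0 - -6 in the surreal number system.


x = 0, y = -6
x - y = 0 - -6 = 6

6


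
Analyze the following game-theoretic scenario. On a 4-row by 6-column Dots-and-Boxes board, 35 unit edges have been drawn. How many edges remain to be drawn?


Grid: 4 x 6 boxes, i.e. 5 rows and 7 columns of dots.
Horizontal edges: (rows + 1) * cols = 5 * 6 = 30
Vertical edges: rows * (cols + 1) = 4 * 7 = 28
Total edges: 30 + 28 = 58
Edges drawn: 35
Remaining: 58 - 35 = 23

23


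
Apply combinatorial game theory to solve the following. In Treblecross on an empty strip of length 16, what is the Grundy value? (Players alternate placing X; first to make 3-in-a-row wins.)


Treblecross: place X on empty cells; 3-in-a-row wins.
Playing within two cells of an existing X lets the opponent win at once, so sensible play treats the cells i-2..i+2 around each X as dead. The player left with no safe cell loses, so this is a normal-play take-away game on strips of safe cells.
Placing X at cell i (0-indexed) of a strip of k safe cells leaves independent strips of sizes max(0, i-2) and max(0, k-i-3). Hence G(k) = mex{ G(max(0,i-2)) XOR G(max(0,k-i-3)) : 0 <= i < k }, with G(0) = 0.
G(1): splits (0,0):0^0=0 -> mex({0}) = 1
G(2): splits (0,0):0^0=0 -> mex({0}) = 1
G(3): splits (0,0):0^0=0 -> mex({0}) = 1
G(4): splits (0,1):0^1=1 (0,0):0^0=0 -> mex({0, 1}) = 2
G(5): splits (0,2):0^1=1 (0,1):0^1=1 (0,0):0^0=0 -> mex({0, 1}) = 2
G(6) = mex({1}) = 0
G(7) = mex({0, 1, 2}) = 3
G(8) = mex({0, 1, 2}) = 3
G(9) = mex({0, 2}) = 1
G(10) = mex({0, 2, 3}) = 1
G(11) = mex({0, 3}) = 1
G(12) = mex({1, 3}) = 0
G(13) = mex({0, 1, 2, 3}) = 4
G(14) = mex({0, 1, 2}) = 3
G(15) = mex({0, 1, 2}) = 3
G(16) = mex({0, 1, 2, 4}) = 3
Therefore G(16) = 3.

3


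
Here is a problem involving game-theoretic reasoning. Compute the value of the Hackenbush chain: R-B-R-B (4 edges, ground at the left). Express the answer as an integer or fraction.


Edges (from ground): R-B-R-B
By Berlekamp's sign-expansion rule, a Blue-Red Hackenbush stalk has the value of the surreal number whose sign sequence is the edge sequence with B -> + and R -> -.
Sign sequence: -+-+
Trace the sign expansion in the surreal number tree, starting from 0:
Edge 1: R (sign -) -> bounds (-inf, 0), value = -1
Edge 2: B (sign +) -> bounds (-1, 0), value = -1/2
Edge 3: R (sign -) -> bounds (-1, -1/2), value = -3/4
Edge 4: B (sign +) -> bounds (-3/4, -1/2), value = -5/8
Game value = -5/8

-5/8


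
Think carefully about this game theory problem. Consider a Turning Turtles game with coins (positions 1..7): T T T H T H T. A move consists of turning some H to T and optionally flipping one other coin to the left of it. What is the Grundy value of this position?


Coins: T T T H T H T
Key fact: a single head at position k behaves exactly like a Nim heap of size k (turning it to T and optionally flipping a coin at j < k corresponds to moving the heap from k to j, or to 0), and heads combine as a disjunctive sum (two heads at the same place would cancel, matching j XOR j = 0). So the Nim-value is the XOR of the 1-indexed positions of the heads.
Face-up positions (1-indexed): [4, 6]
XOR 0 with 4: 0 XOR 4 = 4
XOR 4 with 6: 4 XOR 6 = 2
Nim-value = 2

2


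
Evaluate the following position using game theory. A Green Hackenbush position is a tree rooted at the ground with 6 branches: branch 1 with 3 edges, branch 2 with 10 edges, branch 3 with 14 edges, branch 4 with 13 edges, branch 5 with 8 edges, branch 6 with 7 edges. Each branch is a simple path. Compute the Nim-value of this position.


The tree has 6 branches from the ground vertex.
In Green Hackenbush, the Nim-value of a simple path of length k is k.
Branch 1: length 3, Nim-value = 3
Branch 2: length 10, Nim-value = 10
Branch 3: length 14, Nim-value = 14
Branch 4: length 13, Nim-value = 13
Branch 5: length 8, Nim-value = 8
Branch 6: length 7, Nim-value = 7
Total Nim-value = XOR of all branch values:
0 XOR 3 = 3
3 XOR 10 = 9
9 XOR 14 = 7
7 XOR 13 = 10
10 XOR 8 = 2
2 XOR 7 = 5
Nim-value of the tree = 5

5


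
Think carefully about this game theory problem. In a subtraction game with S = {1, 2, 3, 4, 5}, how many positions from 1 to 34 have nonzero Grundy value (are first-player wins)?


Subtraction set S = {1, 2, 3, 4, 5}, so G(n) = n mod 6.
G(n) = 0 when n is a multiple of 6.
Multiples of 6 in [1, 34]: 5
N-positions (nonzero Grundy) = 34 - 5 = 29

29


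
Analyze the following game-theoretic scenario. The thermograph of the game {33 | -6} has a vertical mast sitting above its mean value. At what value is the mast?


Game = {33 | -6}, a switch {a | b} with numbers a > b.
Its thermograph has left wall a - t and right wall b + t, which meet at t = (a - b)/2, where both equal (a + b)/2. So the mast (mean value) is at (a + b)/2.
Mean = (33 + (-6))/2 = 27/2 = 27/2

27/2


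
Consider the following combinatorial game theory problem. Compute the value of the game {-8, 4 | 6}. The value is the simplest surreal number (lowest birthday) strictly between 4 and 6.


Left options: {-8, 4}, max = 4
Right options: {6}, min = 6
All options are numbers and max(Left) < min(Right), so by the simplicity theorem the value is the simplest (earliest-born) number strictly between 4 and 6.
The only integer strictly between 4 and 6 is 5.
No non-integer in the interval can be simpler: if x is a non-integer in the interval, then floor(x) or ceil(x) also lies in the interval (the interval contains an integer), and both are proper prefixes of x's sign expansion, i.e. born earlier. So the game value is 5.
Game value = 5

5


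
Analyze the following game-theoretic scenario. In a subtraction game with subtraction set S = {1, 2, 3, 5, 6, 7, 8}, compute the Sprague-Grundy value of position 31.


The subtraction set is S = {1, 2, 3, 5, 6, 7, 8}.
G(k) = mex{ G(k - s) : s in S, s <= k }. We compute iteratively: G(0) = 0.
G(1) = mex({0}) = 1
G(2) = mex({0, 1}) = 2
G(3) = mex({0, 1, 2}) = 3
G(4) = mex({1, 2, 3}) = 0
G(5) = mex({0, 2, 3}) = 1
G(6) = mex({0, 1, 3}) = 2
G(7) = mex({0, 1, 2}) = 3
G(8) = mex({0, 1, 2, 3}) = 4
G(9) = mex({0, 1, 2, 3, 4}) = 5
G(10) = mex({0, 1, 2, 3, 4, 5}) = 6
G(11) = mex({0, 1, 2, 3, 4, 5, 6}) = 7
G(12) = mex({0, 1, 2, 3, 5, 6, 7}) = 4
G(13) = mex({1, 2, 3, 4, 6, 7}) = 0
G(14) = mex({0, 2, 3, 4, 5, 7}) = 1
G(15) = mex({0, 1, 3, 4, 5, 6}) = 2
G(16) = mex({0, 1, 2, 4, 5, 6, 7}) = 3
G(17) = mex({1, 2, 3, 4, 5, 6, 7}) = 0
G(18) = mex({0, 2, 3, 4, 6, 7}) = 1
G(19) = mex({0, 1, 3, 4, 7}) = 2
G(20) = mex({0, 1, 2, 4}) = 3
Observe that G(13)..G(20) = 0, 1, 2, 3, 0, 1, 2, 3 repeats G(0)..G(7) = 0, 1, 2, 3, 0, 1, 2, 3.
For k >= max(S) = 8, G(k) is determined by the previous 8 values G(k-8)..G(k-1); a window of 8 consecutive values has recurred shifted by 13, so by induction G(k + 13) = G(k) for all k >= 0: the sequence is periodic from the start with period 13.
One period: G(0..12) = 0, 1, 2, 3, 0, 1, 2, 3, 4, 5, 6, 7, 4.
31 mod 13 = 5, so G(31) = G(5) = 1.

1


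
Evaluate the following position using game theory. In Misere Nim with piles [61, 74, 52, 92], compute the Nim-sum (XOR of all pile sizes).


We need the XOR (exclusive or) of all pile sizes.
After XOR-ing pile 1 (size 61): 0 XOR 61 = 61
After XOR-ing pile 2 (size 74): 61 XOR 74 = 119
After XOR-ing pile 3 (size 52): 119 XOR 52 = 67
After XOR-ing pile 4 (size 92): 67 XOR 92 = 31
The Nim-value of this position is 31.

31


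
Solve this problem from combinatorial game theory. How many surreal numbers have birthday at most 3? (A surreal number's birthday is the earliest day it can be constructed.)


Day 0: {|} = 0 is born. Count = 1.
Day n: the number of surreal numbers born by day n is 2^(n+1) - 1.
By day 0: 2^1 - 1 = 1
By day 1: 2^2 - 1 = 3
By day 2: 2^3 - 1 = 7
By day 3: 2^4 - 1 = 15
By day 3: 15 surreal numbers.

15


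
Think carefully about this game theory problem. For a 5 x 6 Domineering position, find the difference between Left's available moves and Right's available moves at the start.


Board is 5 x 6 (rows x cols).
Left (vertical) placements: (rows-1) * cols = 4 * 6 = 24
Right (horizontal) placements: rows * (cols-1) = 5 * 5 = 25
Advantage = Left - Right = 24 - 25 = -1

-1


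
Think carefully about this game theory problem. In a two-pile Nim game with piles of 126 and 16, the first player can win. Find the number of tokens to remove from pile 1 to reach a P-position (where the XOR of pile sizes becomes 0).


Piles: 126 and 16
Current XOR: 126 XOR 16 = 110 (non-zero, so this is an N-position).
To make the XOR zero, we need to find a move that balances the piles.
For pile 1 (size 126): target = 126 XOR 110 = 16
We reduce pile 1 from 126 to 16.
Tokens removed: 126 - 16 = 110
Verification: 16 XOR 16 = 0

110


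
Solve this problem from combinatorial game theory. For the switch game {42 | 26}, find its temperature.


The game is {42 | 26}, a switch {a | b} with numbers a > b.
Cooling {a | b} by t gives {a - t | b + t}, which stops being hot when a - t = b + t, i.e. at t = (a - b)/2. So the temperature of a switch is (a - b)/2.
Temperature = (Left option - Right option) / 2
= (42 - (26)) / 2
= 16 / 2
= 8

8


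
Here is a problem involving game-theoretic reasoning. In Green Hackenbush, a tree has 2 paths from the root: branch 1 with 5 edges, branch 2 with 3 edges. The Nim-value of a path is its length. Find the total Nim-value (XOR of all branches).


The tree has 2 branches from the ground vertex.
In Green Hackenbush, the Nim-value of a simple path of length k is k.
Branch 1: length 5, Nim-value = 5
Branch 2: length 3, Nim-value = 3
Total Nim-value = XOR of all branch values:
0 XOR 5 = 5
5 XOR 3 = 6
Nim-value of the tree = 6

6


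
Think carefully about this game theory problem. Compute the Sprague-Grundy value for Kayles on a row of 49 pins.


Kayles: a move removes 1 or 2 adjacent pins from a contiguous row.
Removing pins from a row of k leaves two independent rows (a, b) with a + b = k - 1 (one pin) or a + b = k - 2 (two pins); an end removal gives a = 0.
By Sprague-Grundy, G(k) = mex{ G(a) XOR G(b) } over all these splits. G(0) = 0.
G(1): splits (0,0):0^0=0 -> mex({0}) = 1
G(2): splits (0,1):0^1=1 (0,0):0^0=0 -> mex({0, 1}) = 2
G(3): splits (0,2):0^2=2 (1,1):1^1=0 (0,1):0^1=1 -> mex({0, 1, 2}) = 3
G(4): splits (0,3):0^3=3 (1,2):1^2=3 (0,2):0^2=2 (1,1):1^1=0 -> mex({0, 2, 3}) = 1
G(5): splits (0,4):0^1=1 (1,3):1^3=2 (2,2):2^2=0 (0,3):0^3=3 (1,2):1^2=3 -> mex({0, 1, 2, 3}) = 4
G(6) = mex({0, 1, 2, 4}) = 3
G(7) = mex({0, 1, 3, 4, 5}) = 2
G(8) = mex({0, 2, 3, 5, 6}) = 1
G(9) = mex({0, 1, 2, 3, 6, 7}) = 4
G(10) = mex({0, 1, 3, 4, 5, 7}) = 2
G(11) = mex({0, 1, 2, 3, 4, 5}) = 6
G(12) = mex({0, 1, 2, 3, 5, 6, 7}) = 4
G(13) = mex({0, 2, 3, 4, 6, 7}) = 1
G(14) = mex({0, 1, 4, 5, 6, 7}) = 2
G(15) = mex({0, 1, 2, 3, 4, 5, 6}) = 7
G(16) = mex({0, 2, 3, 5, 6, 7}) = 1
G(17) = mex({0, 1, 2, 3, 5, 6, 7}) = 4
G(18) = mex({0, 1, 2, 4, 5, 6}) = 3
G(19) = mex({0, 1, 3, 4, 5, 7}) = 2
G(20) = mex({0, 2, 3, 4, 5, 6, 7}) = 1
G(21) = mex({0, 1, 2, 3, 5, 6, 7}) = 4
G(22) = mex({0, 1, 2, 3, 4, 5, 7}) = 6
G(23) = mex({0, 1, 2, 3, 4, 5, 6}) = 7
G(24) = mex({0, 1, 2, 3, 5, 6, 7}) = 4
G(25) = mex({0, 2, 3, 4, 6, 7}) = 1
G(26) = mex({0, 1, 3, 4, 5, 6, 7}) = 2
G(27) = mex({0, 1, 2, 3, 4, 5, 6, 7}) = 8
G(28) = mex({0, 1, 2, 3, 4, 6, 7, 8}) = 5
G(29) = mex({0, 1, 2, 3, 5, 6, 7, 8, 9}) = 4
G(30) = mex({0, 1, 2, 3, 4, 5, 6, 9, 10}) = 7
G(31) = mex({0, 1, 3, 4, 5, 7, 10, 11}) = 2
G(32) = mex({0, 2, 3, 4, 5, 6, 7, 9, 11}) = 1
G(33) = mex({0, 1, 2, 3, 4, 5, 6, 7, 9, 12}) = 8
G(34) = mex({0, 1, 2, 3, 4, 5, 7, 8, 11, 12}) = 6
G(35) = mex({0, 1, 2, 3, 4, 5, 6, 8, 9, 10, 11}) = 7
G(36) = mex({0, 1, 2, 3, 5, 6, 7, 9, 10}) = 4
G(37) = mex({0, 2, 3, 4, 6, 7, 9, 10, 11, 12}) = 1
G(38) = mex({0, 1, 3, 4, 5, 6, 7, 9, 10, 11, 12}) = 2
G(39) = mex({0, 1, 2, 4, 5, 6, 7, 9, 10, 12, 14}) = 3
G(40) = mex({0, 2, 3, 4, 6, 7, 11, 12, 14}) = 1
G(41) = mex({0, 1, 2, 3, 5, 6, 7, 9, 10, 11, 12}) = 4
G(42) = mex({0, 1, 2, 3, 4, 5, 6, 9, 10}) = 7
G(43) = mex({0, 1, 3, 4, 5, 7, 9, 10, 12, 15}) = 2
G(44) = mex({0, 2, 3, 4, 5, 6, 7, 9, 10, 12, 15}) = 1
G(45) = mex({0, 1, 2, 3, 4, 5, 6, 7, 9, 10, 12, 14}) = 8
G(46) = mex({0, 1, 3, 4, 5, 7, 8, 11, 12, 14}) = 2
G(47) = mex({0, 1, 2, 3, 4, 5, 6, 8, 9, 10, 11, 12}) = 7
G(48) = mex({0, 1, 2, 3, 5, 6, 7, 9, 10}) = 4
G(49) = mex({0, 2, 3, 4, 6, 7, 9, 10, 11, 12, 15}) = 1
Therefore G(49) = 1.

1


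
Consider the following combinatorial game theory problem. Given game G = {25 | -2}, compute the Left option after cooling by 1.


Original game: {25 | -2} (a switch {a | b} with a > b).
Cooling by t (for t below the temperature (a - b)/2 = 27/2) taxes each move by t: {a | b} cooled by t is {a - t | b + t}.
Cooling amount: t = 1
Cooled Left option: 25 - 1 = 24
Cooled Right option: -2 + 1 = -1
Cooled game: {24 | -1}
Left option = 24

24


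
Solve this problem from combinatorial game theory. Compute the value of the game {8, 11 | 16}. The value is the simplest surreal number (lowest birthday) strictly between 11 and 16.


Left options: {8, 11}, max = 11
Right options: {16}, min = 16
All options are numbers and max(Left) < min(Right), so by the simplicity theorem the value is the simplest (earliest-born) number strictly between 11 and 16.
Integers 12 through 15 all lie strictly between 11 and 16.
Among integers, the simplest (lowest birthday = smallest |n|; 0 is born on day 0, +-n on day n) is 12.
No non-integer in the interval can be simpler: if x is a non-integer in the interval, then floor(x) or ceil(x) also lies in the interval (the interval contains an integer), and both are proper prefixes of x's sign expansion, i.e. born earlier. So the game value is 12.
Game value = 12

12


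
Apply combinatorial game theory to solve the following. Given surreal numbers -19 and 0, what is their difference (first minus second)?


x = -19, y = 0
x - y = -19 - 0 = -19

-19


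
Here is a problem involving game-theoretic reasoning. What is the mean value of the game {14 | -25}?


Game = {14 | -25}, a switch {a | b} with numbers a > b.
Its thermograph has left wall a - t and right wall b + t, which meet at t = (a - b)/2, where both equal (a + b)/2. So the mast (mean value) is at (a + b)/2.
Mean = (14 + (-25))/2 = -11/2 = -11/2

-11/2


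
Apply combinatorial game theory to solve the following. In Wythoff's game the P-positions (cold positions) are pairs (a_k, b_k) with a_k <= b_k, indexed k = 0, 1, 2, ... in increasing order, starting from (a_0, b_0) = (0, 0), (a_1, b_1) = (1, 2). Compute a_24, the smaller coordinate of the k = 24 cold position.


By Wythoff's theorem, a_k = floor(k * phi) and b_k = floor(k * phi^2) = a_k + k, where phi = (1 + sqrt(5))/2 is the golden ratio.
phi = (1 + sqrt(5))/2 = 1.618034
k = 24
k * phi = 24 * 1.618034 = 38.832816
a_24 = floor(k * phi) = 38

38


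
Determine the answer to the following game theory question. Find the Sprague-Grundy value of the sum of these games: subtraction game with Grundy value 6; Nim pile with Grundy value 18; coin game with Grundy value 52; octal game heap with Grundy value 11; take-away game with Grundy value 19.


By the Sprague-Grundy theorem, the Grundy value of a sum of games is the XOR of individual Grundy values.
subtraction game: Grundy value = 6. Running XOR: 0 XOR 6 = 6
Nim pile: Grundy value = 18. Running XOR: 6 XOR 18 = 20
coin game: Grundy value = 52. Running XOR: 20 XOR 52 = 32
octal game heap: Grundy value = 11. Running XOR: 32 XOR 11 = 43
take-away game: Grundy value = 19. Running XOR: 43 XOR 19 = 56
The combined Grundy value is 56.

56


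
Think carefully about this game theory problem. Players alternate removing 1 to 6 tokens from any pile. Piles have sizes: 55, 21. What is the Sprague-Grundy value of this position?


Subtraction set: {1, 2, 3, 4, 5, 6}
For this subtraction set, G(n) = n mod 7 (period = max + 1 = 7).
Pile 1 (size 55): G(55) = 55 mod 7 = 6
Pile 2 (size 21): G(21) = 21 mod 7 = 0
Total Grundy value = XOR of all: 6 XOR 0 = 6

6


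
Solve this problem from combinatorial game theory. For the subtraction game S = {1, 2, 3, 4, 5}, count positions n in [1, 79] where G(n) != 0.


Subtraction set S = {1, 2, 3, 4, 5}, so G(n) = n mod 6.
G(n) = 0 when n is a multiple of 6.
Multiples of 6 in [1, 79]: 13
N-positions (nonzero Grundy) = 79 - 13 = 66

66


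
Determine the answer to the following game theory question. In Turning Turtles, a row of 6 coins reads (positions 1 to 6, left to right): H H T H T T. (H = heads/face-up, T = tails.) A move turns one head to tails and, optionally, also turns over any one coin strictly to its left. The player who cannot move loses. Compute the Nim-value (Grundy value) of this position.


Coins: H H T H T T
Key fact: a single head at position k behaves exactly like a Nim heap of size k (turning it to T and optionally flipping a coin at j < k corresponds to moving the heap from k to j, or to 0), and heads combine as a disjunctive sum (two heads at the same place would cancel, matching j XOR j = 0). So the Nim-value is the XOR of the 1-indexed positions of the heads.
Face-up positions (1-indexed): [1, 2, 4]
XOR 0 with 1: 0 XOR 1 = 1
XOR 1 with 2: 1 XOR 2 = 3
XOR 3 with 4: 3 XOR 4 = 7
Nim-value = 7

7


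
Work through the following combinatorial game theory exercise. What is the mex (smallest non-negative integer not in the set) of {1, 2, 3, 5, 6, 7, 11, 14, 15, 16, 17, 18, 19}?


Set = {1, 2, 3, 5, 6, 7, 11, 14, 15, 16, 17, 18, 19}
0 is NOT in the set. This is the mex.
mex = 0

0


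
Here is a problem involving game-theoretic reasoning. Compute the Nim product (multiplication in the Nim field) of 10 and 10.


Nim multiplication is bilinear over XOR: (u XOR v) * w = (u*w) XOR (v*w).
So we split each operand into its bit components and XOR the pairwise Nim products.
10 = 2 + 8 (as XOR of powers of 2).
10 = 2 + 8 (as XOR of powers of 2).
Using the standard Nim-product table on single bits:
  2*2 = 3,   2*4 = 8,   2*8 = 12,
  4*4 = 6,   4*8 = 11,  8*8 = 13,
and  1*x = x (identity), k*l = l*k (commutative).
Pairwise Nim products:
  2 * 2 = 3
  2 * 8 = 12
  8 * 2 = 12
  8 * 8 = 13
XOR them: 3 XOR 12 XOR 12 XOR 13 = 14.
Result: 10 * 10 = 14 (in Nim).

14
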